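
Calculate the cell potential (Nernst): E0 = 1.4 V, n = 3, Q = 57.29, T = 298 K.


E = E0 - (RT/nF) * ln(Q)
E = 1.4 - (8.314 * 298 / (3 * 96485)) * ln(57.29)
E = 1.3654 V

1.3654 V


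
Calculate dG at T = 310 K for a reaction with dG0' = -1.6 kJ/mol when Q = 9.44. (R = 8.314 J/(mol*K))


dG = dG0' + RT * ln(Q) / 1000
dG = -1.6 + 8.314 * 310 * ln(9.44) / 1000
dG = 4.186 kJ/mol

4.186 kJ/mol


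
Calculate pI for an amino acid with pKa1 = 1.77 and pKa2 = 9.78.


pI = (pKa1 + pKa2) / 2
pI = (1.77 + 9.78) / 2
pI = 5.775

5.775


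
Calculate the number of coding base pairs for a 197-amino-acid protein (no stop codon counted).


Each amino acid = 1 codon = 3 bp
bp = 197 * 3 = 591 bp

591 bp


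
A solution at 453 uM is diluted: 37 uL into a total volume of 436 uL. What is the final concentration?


C2 = C1 * V1 / V2
C2 = 453 * 37 / 436
C2 = 38.4427 uM

38.4427 uM


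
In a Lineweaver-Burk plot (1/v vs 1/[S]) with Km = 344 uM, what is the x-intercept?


x-intercept = -1/Km
= -1/344
= -0.0029 1/uM

-0.0029 1/uM


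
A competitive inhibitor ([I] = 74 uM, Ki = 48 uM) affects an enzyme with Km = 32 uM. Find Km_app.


Km_app = Km * (1 + [I]/Ki)
Km_app = 32 * (1 + 74/48)
Km_app = 81.3333 uM

81.3333 uM


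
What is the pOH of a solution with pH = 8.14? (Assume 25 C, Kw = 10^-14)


pOH = 14 - pH
pOH = 14 - 8.14
pOH = 5.86

5.86


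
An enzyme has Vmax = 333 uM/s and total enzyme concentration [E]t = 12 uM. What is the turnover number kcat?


kcat = Vmax / [E]t
kcat = 333 / 12
kcat = 27.75 s^-1

27.75 s^-1


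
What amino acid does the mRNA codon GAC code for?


Standard genetic code lookup.
Codon GAC -> Asp

Asp


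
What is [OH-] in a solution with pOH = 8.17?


[OH-] = 10^(-pOH)
[OH-] = 10^(-8.17)
[OH-] = 6.761e-09 M

6.761e-09 M


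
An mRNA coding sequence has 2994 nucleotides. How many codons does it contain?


codons = nucleotides / 3
codons = 2994 / 3 = 998

998


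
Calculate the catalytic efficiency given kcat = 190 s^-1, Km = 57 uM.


Catalytic efficiency = kcat / Km
= 190 / 57
= 3.3333 uM^-1*s^-1

3.3333 uM^-1*s^-1


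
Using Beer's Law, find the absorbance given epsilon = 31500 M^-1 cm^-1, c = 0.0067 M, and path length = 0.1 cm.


A = epsilon * c * l
A = 31500 * 0.0067 * 0.1
A = 21.105

21.105


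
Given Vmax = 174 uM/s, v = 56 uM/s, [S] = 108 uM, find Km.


Km = [S] * (Vmax - v) / v
Km = 108 * (174 - 56) / 56
Km = 227.5714 uM

227.5714 uM


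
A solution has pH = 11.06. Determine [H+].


[H+] = 10^(-pH)
[H+] = 10^(-11.06)
[H+] = 8.710e-12 M

8.710e-12 M


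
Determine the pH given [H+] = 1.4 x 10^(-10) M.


pH = -log10([H+])
pH = -log10(1.4 x 10^(-10))
pH = 9.8539

9.8539


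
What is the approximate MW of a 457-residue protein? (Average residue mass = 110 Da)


MW = n_residues * 110 Da
MW = 457 * 110
MW = 50270 Da

50270 Da


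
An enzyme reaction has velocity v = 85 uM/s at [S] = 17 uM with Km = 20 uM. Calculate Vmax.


Vmax = v * (Km + [S]) / [S]
Vmax = 85 * (20 + 17) / 17
Vmax = 185.0 uM/s

185.0 uM/s


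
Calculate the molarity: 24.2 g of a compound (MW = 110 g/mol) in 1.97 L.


C = (mass / MW) / volume
C = (24.2 / 110) / 1.97
C = 0.1117 M

0.1117 M


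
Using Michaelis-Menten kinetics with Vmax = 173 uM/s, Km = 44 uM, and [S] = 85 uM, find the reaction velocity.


v = Vmax * [S] / (Km + [S])
v = 173 * 85 / (44 + 85)
v = 113.9922 uM/s

113.9922 uM/s


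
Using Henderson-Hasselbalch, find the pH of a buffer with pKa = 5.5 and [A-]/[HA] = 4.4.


pH = pKa + log10([A-]/[HA])
pH = 5.5 + log10(4.4)
pH = 6.1435

6.1435


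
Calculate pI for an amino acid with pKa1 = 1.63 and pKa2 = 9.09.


pI = (pKa1 + pKa2) / 2
pI = (1.63 + 9.09) / 2
pI = 5.36

5.36


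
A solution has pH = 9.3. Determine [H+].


[H+] = 10^(-pH)
[H+] = 10^(-9.3)
[H+] = 5.012e-10 M

5.012e-10 M


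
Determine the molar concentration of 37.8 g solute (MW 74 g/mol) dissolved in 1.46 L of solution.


C = (mass / MW) / volume
C = (37.8 / 74) / 1.46
C = 0.3499 M

0.3499 M


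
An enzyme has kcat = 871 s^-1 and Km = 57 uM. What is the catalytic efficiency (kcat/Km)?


Catalytic efficiency = kcat / Km
= 871 / 57
= 15.2807 uM^-1*s^-1

15.2807 uM^-1*s^-1


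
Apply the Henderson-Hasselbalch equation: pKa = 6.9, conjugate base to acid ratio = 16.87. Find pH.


pH = pKa + log10([A-]/[HA])
pH = 6.9 + log10(16.87)
pH = 8.1271

8.1271


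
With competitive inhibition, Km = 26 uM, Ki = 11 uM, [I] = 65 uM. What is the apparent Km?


Km_app = Km * (1 + [I]/Ki)
Km_app = 26 * (1 + 65/11)
Km_app = 179.6364 uM

179.6364 uM


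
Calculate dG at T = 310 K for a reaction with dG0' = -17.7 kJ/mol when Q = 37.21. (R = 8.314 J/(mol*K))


dG = dG0' + RT * ln(Q) / 1000
dG = -17.7 + 8.314 * 310 * ln(37.21) / 1000
dG = -8.3789 kJ/mol

-8.3789 kJ/mol


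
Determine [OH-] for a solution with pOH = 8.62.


[OH-] = 10^(-pOH)
[OH-] = 10^(-8.62)
[OH-] = 2.399e-09 M

2.399e-09 M


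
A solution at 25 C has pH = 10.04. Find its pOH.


pOH = 14 - pH
pOH = 14 - 10.04
pOH = 3.96

3.96


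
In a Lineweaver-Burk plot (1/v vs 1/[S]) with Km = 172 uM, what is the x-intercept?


x-intercept = -1/Km
= -1/172
= -0.0058 1/uM

-0.0058 1/uM


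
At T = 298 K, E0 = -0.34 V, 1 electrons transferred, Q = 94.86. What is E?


E = E0 - (RT/nF) * ln(Q)
E = -0.34 - (8.314 * 298 / (1 * 96485)) * ln(94.86)
E = -0.4569 V

-0.4569 V


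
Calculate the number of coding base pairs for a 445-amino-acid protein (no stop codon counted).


Each amino acid = 1 codon = 3 bp
bp = 445 * 3 = 1335 bp

1335 bp


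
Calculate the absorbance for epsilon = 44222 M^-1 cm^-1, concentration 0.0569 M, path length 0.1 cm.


A = epsilon * c * l
A = 44222 * 0.0569 * 0.1
A = 251.6232

251.6232


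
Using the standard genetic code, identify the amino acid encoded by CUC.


Standard genetic code lookup.
Codon CUC -> Leu

Leu


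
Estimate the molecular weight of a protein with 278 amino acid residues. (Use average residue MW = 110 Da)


MW = n_residues * 110 Da
MW = 278 * 110
MW = 30580 Da

30580 Da


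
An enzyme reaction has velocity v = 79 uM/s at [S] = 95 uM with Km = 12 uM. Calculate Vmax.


Vmax = v * (Km + [S]) / [S]
Vmax = 79 * (12 + 95) / 95
Vmax = 88.9789 uM/s

88.9789 uM/s


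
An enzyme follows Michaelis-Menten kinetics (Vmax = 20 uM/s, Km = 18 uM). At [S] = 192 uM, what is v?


v = Vmax * [S] / (Km + [S])
v = 20 * 192 / (18 + 192)
v = 18.2857 uM/s

18.2857 uM/s


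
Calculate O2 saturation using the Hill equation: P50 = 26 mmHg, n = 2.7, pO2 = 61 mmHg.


Y = pO2^n / (P50^n + pO2^n)
Y = 61^2.7 / (26^2.7 + 61^2.7)
Y = 90.91%

90.91%


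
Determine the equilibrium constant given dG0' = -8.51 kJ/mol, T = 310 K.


Keq = exp(-dG0 * 1000 / (R * T))
Keq = exp(-(-8.51) * 1000 / (8.314 * 310))
Keq = 27.1629

27.1629


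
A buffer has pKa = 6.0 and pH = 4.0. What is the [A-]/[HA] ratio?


[A-]/[HA] = 10^(pH - pKa)
= 10^(4.0 - 6.0)
= 0.01

0.01


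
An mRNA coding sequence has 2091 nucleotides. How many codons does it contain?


codons = nucleotides / 3
codons = 2091 / 3 = 697

697


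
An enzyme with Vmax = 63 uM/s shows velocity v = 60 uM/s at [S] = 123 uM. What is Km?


Km = [S] * (Vmax - v) / v
Km = 123 * (63 - 60) / 60
Km = 6.15 uM

6.15 uM


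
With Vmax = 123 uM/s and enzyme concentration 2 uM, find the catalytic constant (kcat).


kcat = Vmax / [E]t
kcat = 123 / 2
kcat = 61.5 s^-1

61.5 s^-1


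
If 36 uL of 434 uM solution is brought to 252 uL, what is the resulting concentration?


C2 = C1 * V1 / V2
C2 = 434 * 36 / 252
C2 = 62.0 uM

62.0 uM


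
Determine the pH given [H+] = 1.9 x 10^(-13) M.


pH = -log10([H+])
pH = -log10(1.9 x 10^(-13))
pH = 12.7212

12.7212


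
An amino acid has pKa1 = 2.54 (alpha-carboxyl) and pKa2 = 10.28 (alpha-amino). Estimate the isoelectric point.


pI = (pKa1 + pKa2) / 2
pI = (2.54 + 10.28) / 2
pI = 6.41

6.41


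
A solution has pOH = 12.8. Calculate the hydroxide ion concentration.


[OH-] = 10^(-pOH)
[OH-] = 10^(-12.8)
[OH-] = 1.585e-13 M

1.585e-13 M


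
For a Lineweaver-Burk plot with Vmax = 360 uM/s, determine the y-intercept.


y-intercept = 1/Vmax
= 1/360
= 0.0028 s/uM

0.0028 s/uM


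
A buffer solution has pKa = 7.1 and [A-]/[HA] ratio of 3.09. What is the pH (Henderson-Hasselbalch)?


pH = pKa + log10([A-]/[HA])
pH = 7.1 + log10(3.09)
pH = 7.59

7.59


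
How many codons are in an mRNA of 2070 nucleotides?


codons = nucleotides / 3
codons = 2070 / 3 = 690

690


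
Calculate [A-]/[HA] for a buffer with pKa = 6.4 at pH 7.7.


[A-]/[HA] = 10^(pH - pKa)
= 10^(7.7 - 6.4)
= 19.9526

19.9526


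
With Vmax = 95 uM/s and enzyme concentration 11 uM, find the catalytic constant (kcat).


kcat = Vmax / [E]t
kcat = 95 / 11
kcat = 8.6364 s^-1

8.6364 s^-1


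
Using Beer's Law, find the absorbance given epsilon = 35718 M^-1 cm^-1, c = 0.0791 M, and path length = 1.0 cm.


A = epsilon * c * l
A = 35718 * 0.0791 * 1.0
A = 2825.2938

2825.2938


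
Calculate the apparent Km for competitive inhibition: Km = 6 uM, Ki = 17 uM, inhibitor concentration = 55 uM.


Km_app = Km * (1 + [I]/Ki)
Km_app = 6 * (1 + 55/17)
Km_app = 25.4118 uM

25.4118 uM


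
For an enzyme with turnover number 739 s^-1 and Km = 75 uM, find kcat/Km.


Catalytic efficiency = kcat / Km
= 739 / 75
= 9.8533 uM^-1*s^-1

9.8533 uM^-1*s^-1


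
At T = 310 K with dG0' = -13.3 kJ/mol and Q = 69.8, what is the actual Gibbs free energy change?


dG = dG0' + RT * ln(Q) / 1000
dG = -13.3 + 8.314 * 310 * ln(69.8) / 1000
dG = -2.3576 kJ/mol

-2.3576 kJ/mol


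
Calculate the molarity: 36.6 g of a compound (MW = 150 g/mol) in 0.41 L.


C = (mass / MW) / volume
C = (36.6 / 150) / 0.41
C = 0.5951 M

0.5951 M


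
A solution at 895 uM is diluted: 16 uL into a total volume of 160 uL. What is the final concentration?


C2 = C1 * V1 / V2
C2 = 895 * 16 / 160
C2 = 89.5 uM

89.5 uM


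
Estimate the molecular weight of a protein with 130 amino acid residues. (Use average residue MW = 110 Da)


MW = n_residues * 110 Da
MW = 130 * 110
MW = 14300 Da

14300 Da


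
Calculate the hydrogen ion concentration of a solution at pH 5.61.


[H+] = 10^(-pH)
[H+] = 10^(-5.61)
[H+] = 2.455e-06 M

2.455e-06 M


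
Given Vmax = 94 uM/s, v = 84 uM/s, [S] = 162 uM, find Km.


Km = [S] * (Vmax - v) / v
Km = 162 * (94 - 84) / 84
Km = 19.2857 uM

19.2857 uM


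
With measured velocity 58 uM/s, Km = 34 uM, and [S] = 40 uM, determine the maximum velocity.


Vmax = v * (Km + [S]) / [S]
Vmax = 58 * (34 + 40) / 40
Vmax = 107.3 uM/s

107.3 uM/s


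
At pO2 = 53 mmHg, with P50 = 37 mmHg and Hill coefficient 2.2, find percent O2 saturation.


Y = pO2^n / (P50^n + pO2^n)
Y = 53^2.2 / (37^2.2 + 53^2.2)
Y = 68.8%

68.8%


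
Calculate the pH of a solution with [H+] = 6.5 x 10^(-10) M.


pH = -log10([H+])
pH = -log10(6.5 x 10^(-10))
pH = 9.1871

9.1871


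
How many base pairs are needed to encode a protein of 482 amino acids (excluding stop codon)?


Each amino acid = 1 codon = 3 bp
bp = 482 * 3 = 1446 bp

1446 bp


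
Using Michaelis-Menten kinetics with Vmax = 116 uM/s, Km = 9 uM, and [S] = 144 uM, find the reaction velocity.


v = Vmax * [S] / (Km + [S])
v = 116 * 144 / (9 + 144)
v = 109.1765 uM/s

109.1765 uM/s


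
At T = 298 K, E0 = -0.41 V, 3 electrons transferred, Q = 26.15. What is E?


E = E0 - (RT/nF) * ln(Q)
E = -0.41 - (8.314 * 298 / (3 * 96485)) * ln(26.15)
E = -0.4379 V

-0.4379 V


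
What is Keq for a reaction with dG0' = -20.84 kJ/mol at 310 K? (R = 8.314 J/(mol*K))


Keq = exp(-dG0 * 1000 / (R * T))
Keq = exp(-(-20.84) * 1000 / (8.314 * 310))
Keq = 3248.199

3248.199


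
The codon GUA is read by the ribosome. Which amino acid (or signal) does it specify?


Standard genetic code lookup.
Codon GUA -> Val

Val


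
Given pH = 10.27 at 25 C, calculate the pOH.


pOH = 14 - pH
pOH = 14 - 10.27
pOH = 3.73

3.73


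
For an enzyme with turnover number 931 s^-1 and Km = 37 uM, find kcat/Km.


Catalytic efficiency = kcat / Km
= 931 / 37
= 25.1622 uM^-1*s^-1

25.1622 uM^-1*s^-1


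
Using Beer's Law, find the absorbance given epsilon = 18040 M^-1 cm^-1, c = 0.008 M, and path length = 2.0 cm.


A = epsilon * c * l
A = 18040 * 0.008 * 2.0
A = 288.64

288.64


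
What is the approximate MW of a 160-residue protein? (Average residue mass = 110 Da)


MW = n_residues * 110 Da
MW = 160 * 110
MW = 17600 Da

17600 Da


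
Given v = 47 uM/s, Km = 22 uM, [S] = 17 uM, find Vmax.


Vmax = v * (Km + [S]) / [S]
Vmax = 47 * (22 + 17) / 17
Vmax = 107.8235 uM/s

107.8235 uM/s


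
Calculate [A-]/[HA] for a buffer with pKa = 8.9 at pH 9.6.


[A-]/[HA] = 10^(pH - pKa)
= 10^(9.6 - 8.9)
= 5.0119

5.0119


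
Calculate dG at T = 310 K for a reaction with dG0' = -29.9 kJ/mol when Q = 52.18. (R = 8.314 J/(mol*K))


dG = dG0' + RT * ln(Q) / 1000
dG = -29.9 + 8.314 * 310 * ln(52.18) / 1000
dG = -19.7074 kJ/mol

-19.7074 kJ/mol


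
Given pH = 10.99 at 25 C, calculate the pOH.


pOH = 14 - pH
pOH = 14 - 10.99
pOH = 3.01

3.01


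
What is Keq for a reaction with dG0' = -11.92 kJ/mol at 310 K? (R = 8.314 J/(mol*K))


Keq = exp(-dG0 * 1000 / (R * T))
Keq = exp(-(-11.92) * 1000 / (8.314 * 310))
Keq = 101.995

101.995


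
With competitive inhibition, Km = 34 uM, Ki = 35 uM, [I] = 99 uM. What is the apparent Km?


Km_app = Km * (1 + [I]/Ki)
Km_app = 34 * (1 + 99/35)
Km_app = 130.1714 uM

130.1714 uM


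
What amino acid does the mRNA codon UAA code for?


Standard genetic code lookup.
Codon UAA -> Stop

Stop


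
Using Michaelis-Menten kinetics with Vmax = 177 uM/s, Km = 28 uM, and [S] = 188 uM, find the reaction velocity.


v = Vmax * [S] / (Km + [S])
v = 177 * 188 / (28 + 188)
v = 154.0556 uM/s

154.0556 uM/s


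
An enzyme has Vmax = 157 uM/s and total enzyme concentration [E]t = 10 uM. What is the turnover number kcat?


kcat = Vmax / [E]t
kcat = 157 / 10
kcat = 15.7 s^-1

15.7 s^-1


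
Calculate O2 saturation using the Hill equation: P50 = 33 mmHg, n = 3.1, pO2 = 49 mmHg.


Y = pO2^n / (P50^n + pO2^n)
Y = 49^3.1 / (33^3.1 + 49^3.1)
Y = 77.3%

77.3%


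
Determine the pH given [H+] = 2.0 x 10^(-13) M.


pH = -log10([H+])
pH = -log10(2.0 x 10^(-13))
pH = 12.699

12.699


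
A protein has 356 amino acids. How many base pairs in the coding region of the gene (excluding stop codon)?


Each amino acid = 1 codon = 3 bp
bp = 356 * 3 = 1068 bp

1068 bp


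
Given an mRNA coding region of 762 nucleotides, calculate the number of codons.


codons = nucleotides / 3
codons = 762 / 3 = 254

254


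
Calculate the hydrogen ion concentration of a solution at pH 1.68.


[H+] = 10^(-pH)
[H+] = 10^(-1.68)
[H+] = 0.0209 M

0.0209 M


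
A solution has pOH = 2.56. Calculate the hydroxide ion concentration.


[OH-] = 10^(-pOH)
[OH-] = 10^(-2.56)
[OH-] = 0.0028 M

0.0028 M


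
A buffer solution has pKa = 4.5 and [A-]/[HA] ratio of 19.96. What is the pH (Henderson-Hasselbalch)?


pH = pKa + log10([A-]/[HA])
pH = 4.5 + log10(19.96)
pH = 5.8002

5.8002


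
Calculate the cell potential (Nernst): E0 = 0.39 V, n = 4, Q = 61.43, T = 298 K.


E = E0 - (RT/nF) * ln(Q)
E = 0.39 - (8.314 * 298 / (4 * 96485)) * ln(61.43)
E = 0.3636 V

0.3636 V


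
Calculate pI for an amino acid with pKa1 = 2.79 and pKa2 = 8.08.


pI = (pKa1 + pKa2) / 2
pI = (2.79 + 8.08) / 2
pI = 5.435

5.435


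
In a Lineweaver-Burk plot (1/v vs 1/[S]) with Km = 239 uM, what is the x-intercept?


x-intercept = -1/Km
= -1/239
= -0.0042 1/uM

-0.0042 1/uM


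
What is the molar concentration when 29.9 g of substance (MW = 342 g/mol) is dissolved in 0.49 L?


C = (mass / MW) / volume
C = (29.9 / 342) / 0.49
C = 0.1784 M

0.1784 M


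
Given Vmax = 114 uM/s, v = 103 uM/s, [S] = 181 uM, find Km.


Km = [S] * (Vmax - v) / v
Km = 181 * (114 - 103) / 103
Km = 19.3301 uM

19.3301 uM


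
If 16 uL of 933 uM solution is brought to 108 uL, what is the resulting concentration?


C2 = C1 * V1 / V2
C2 = 933 * 16 / 108
C2 = 138.2222 uM

138.2222 uM


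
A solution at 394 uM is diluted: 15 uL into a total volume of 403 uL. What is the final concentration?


C2 = C1 * V1 / V2
C2 = 394 * 15 / 403
C2 = 14.665 uM

14.665 uM


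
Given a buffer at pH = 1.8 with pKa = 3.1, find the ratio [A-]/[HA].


[A-]/[HA] = 10^(pH - pKa)
= 10^(1.8 - 3.1)
= 0.0501

0.0501


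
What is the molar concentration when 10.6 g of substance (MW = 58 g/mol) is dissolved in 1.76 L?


C = (mass / MW) / volume
C = (10.6 / 58) / 1.76
C = 0.1038 M

0.1038 M


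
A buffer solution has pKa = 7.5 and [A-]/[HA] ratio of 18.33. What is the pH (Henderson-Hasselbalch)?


pH = pKa + log10([A-]/[HA])
pH = 7.5 + log10(18.33)
pH = 8.7632

8.7632


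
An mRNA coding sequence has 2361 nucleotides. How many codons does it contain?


codons = nucleotides / 3
codons = 2361 / 3 = 787

787


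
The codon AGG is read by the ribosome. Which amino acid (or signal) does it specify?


Standard genetic code lookup.
Codon AGG -> Arg

Arg


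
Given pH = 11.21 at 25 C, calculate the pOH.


pOH = 14 - pH
pOH = 14 - 11.21
pOH = 2.79

2.79


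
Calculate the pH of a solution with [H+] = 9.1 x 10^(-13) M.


pH = -log10([H+])
pH = -log10(9.1 x 10^(-13))
pH = 12.041

12.041


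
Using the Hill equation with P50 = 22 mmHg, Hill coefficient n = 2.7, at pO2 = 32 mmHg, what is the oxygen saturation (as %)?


Y = pO2^n / (P50^n + pO2^n)
Y = 32^2.7 / (22^2.7 + 32^2.7)
Y = 73.33%

73.33%


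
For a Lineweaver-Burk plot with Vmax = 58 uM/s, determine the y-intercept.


y-intercept = 1/Vmax
= 1/58
= 0.0172 s/uM

0.0172 s/uM


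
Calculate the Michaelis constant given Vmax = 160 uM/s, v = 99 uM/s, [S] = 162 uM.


Km = [S] * (Vmax - v) / v
Km = 162 * (160 - 99) / 99
Km = 99.8182 uM

99.8182 uM


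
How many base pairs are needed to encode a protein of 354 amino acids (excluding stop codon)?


Each amino acid = 1 codon = 3 bp
bp = 354 * 3 = 1062 bp

1062 bp


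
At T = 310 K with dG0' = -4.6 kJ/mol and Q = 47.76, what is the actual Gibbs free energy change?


dG = dG0' + RT * ln(Q) / 1000
dG = -4.6 + 8.314 * 310 * ln(47.76) / 1000
dG = 5.3645 kJ/mol

5.3645 kJ/mol


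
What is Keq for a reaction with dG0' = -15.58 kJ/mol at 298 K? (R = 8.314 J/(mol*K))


Keq = exp(-dG0 * 1000 / (R * T))
Keq = exp(-(-15.58) * 1000 / (8.314 * 298))
Keq = 538.2992

538.2992


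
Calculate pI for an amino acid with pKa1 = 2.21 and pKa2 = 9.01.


pI = (pKa1 + pKa2) / 2
pI = (2.21 + 9.01) / 2
pI = 5.61

5.61


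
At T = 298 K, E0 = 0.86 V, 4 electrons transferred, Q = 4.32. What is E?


E = E0 - (RT/nF) * ln(Q)
E = 0.86 - (8.314 * 298 / (4 * 96485)) * ln(4.32)
E = 0.8506 V

0.8506 V


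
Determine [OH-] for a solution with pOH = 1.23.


[OH-] = 10^(-pOH)
[OH-] = 10^(-1.23)
[OH-] = 0.0589 M

0.0589 M


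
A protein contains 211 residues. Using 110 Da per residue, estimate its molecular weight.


MW = n_residues * 110 Da
MW = 211 * 110
MW = 23210 Da

23210 Da


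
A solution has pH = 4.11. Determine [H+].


[H+] = 10^(-pH)
[H+] = 10^(-4.11)
[H+] = 7.762e-05 M

7.762e-05 M


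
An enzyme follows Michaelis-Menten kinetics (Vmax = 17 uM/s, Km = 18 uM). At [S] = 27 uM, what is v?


v = Vmax * [S] / (Km + [S])
v = 17 * 27 / (18 + 27)
v = 10.2 uM/s

10.2 uM/s


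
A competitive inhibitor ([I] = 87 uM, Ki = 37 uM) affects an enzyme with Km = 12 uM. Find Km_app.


Km_app = Km * (1 + [I]/Ki)
Km_app = 12 * (1 + 87/37)
Km_app = 40.2162 uM

40.2162 uM


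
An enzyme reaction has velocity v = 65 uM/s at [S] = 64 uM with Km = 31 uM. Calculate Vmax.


Vmax = v * (Km + [S]) / [S]
Vmax = 65 * (31 + 64) / 64
Vmax = 96.4844 uM/s

96.4844 uM/s


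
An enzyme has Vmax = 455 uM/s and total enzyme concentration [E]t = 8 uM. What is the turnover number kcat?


kcat = Vmax / [E]t
kcat = 455 / 8
kcat = 56.875 s^-1

56.875 s^-1


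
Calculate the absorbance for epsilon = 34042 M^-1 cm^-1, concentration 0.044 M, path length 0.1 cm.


A = epsilon * c * l
A = 34042 * 0.044 * 0.1
A = 149.7848

149.7848


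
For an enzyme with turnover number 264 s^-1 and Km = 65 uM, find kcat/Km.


Catalytic efficiency = kcat / Km
= 264 / 65
= 4.0615 uM^-1*s^-1

4.0615 uM^-1*s^-1


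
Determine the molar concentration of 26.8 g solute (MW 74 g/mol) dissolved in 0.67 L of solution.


C = (mass / MW) / volume
C = (26.8 / 74) / 0.67
C = 0.5405 M

0.5405 M


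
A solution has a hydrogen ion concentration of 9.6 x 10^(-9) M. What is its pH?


pH = -log10([H+])
pH = -log10(9.6 x 10^(-9))
pH = 8.0177

8.0177


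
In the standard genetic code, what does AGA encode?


Standard genetic code lookup.
Codon AGA -> Arg

Arg


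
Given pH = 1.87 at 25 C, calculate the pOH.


pOH = 14 - pH
pOH = 14 - 1.87
pOH = 12.13

12.13


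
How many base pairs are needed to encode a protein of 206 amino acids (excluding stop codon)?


Each amino acid = 1 codon = 3 bp
bp = 206 * 3 = 618 bp

618 bp


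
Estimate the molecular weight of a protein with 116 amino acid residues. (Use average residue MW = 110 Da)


MW = n_residues * 110 Da
MW = 116 * 110
MW = 12760 Da

12760 Da


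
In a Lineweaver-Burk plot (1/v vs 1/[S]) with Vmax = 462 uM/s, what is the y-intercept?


y-intercept = 1/Vmax
= 1/462
= 0.0022 s/uM

0.0022 s/uM


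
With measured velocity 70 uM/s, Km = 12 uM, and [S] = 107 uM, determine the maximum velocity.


Vmax = v * (Km + [S]) / [S]
Vmax = 70 * (12 + 107) / 107
Vmax = 77.8505 uM/s

77.8505 uM/s


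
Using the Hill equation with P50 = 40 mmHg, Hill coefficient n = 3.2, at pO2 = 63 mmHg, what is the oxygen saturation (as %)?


Y = pO2^n / (P50^n + pO2^n)
Y = 63^3.2 / (40^3.2 + 63^3.2)
Y = 81.06%

81.06%


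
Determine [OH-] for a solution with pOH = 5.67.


[OH-] = 10^(-pOH)
[OH-] = 10^(-5.67)
[OH-] = 2.138e-06 M

2.138e-06 M


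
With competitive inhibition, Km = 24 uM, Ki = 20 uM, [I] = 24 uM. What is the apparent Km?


Km_app = Km * (1 + [I]/Ki)
Km_app = 24 * (1 + 24/20)
Km_app = 52.8 uM

52.8 uM


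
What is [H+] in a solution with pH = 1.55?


[H+] = 10^(-pH)
[H+] = 10^(-1.55)
[H+] = 0.0282 M

0.0282 M


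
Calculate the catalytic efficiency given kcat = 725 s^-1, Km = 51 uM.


Catalytic efficiency = kcat / Km
= 725 / 51
= 14.2157 uM^-1*s^-1

14.2157 uM^-1*s^-1


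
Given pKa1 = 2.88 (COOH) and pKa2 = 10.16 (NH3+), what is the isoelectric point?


pI = (pKa1 + pKa2) / 2
pI = (2.88 + 10.16) / 2
pI = 6.52

6.52


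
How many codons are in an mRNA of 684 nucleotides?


codons = nucleotides / 3
codons = 684 / 3 = 228

228


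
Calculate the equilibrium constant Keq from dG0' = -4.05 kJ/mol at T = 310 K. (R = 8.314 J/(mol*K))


Keq = exp(-dG0 * 1000 / (R * T))
Keq = exp(-(-4.05) * 1000 / (8.314 * 310))
Keq = 4.8133

4.8133


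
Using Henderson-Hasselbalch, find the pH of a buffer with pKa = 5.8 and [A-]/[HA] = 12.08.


pH = pKa + log10([A-]/[HA])
pH = 5.8 + log10(12.08)
pH = 6.8821

6.8821


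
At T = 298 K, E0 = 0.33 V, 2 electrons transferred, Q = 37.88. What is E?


E = E0 - (RT/nF) * ln(Q)
E = 0.33 - (8.314 * 298 / (2 * 96485)) * ln(37.88)
E = 0.2833 V

0.2833 V


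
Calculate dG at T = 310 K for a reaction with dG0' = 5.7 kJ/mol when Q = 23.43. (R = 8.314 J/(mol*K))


dG = dG0' + RT * ln(Q) / 1000
dG = 5.7 + 8.314 * 310 * ln(23.43) / 1000
dG = 13.829 kJ/mol

13.829 kJ/mol


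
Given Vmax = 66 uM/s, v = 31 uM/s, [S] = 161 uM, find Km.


Km = [S] * (Vmax - v) / v
Km = 161 * (66 - 31) / 31
Km = 181.7742 uM

181.7742 uM


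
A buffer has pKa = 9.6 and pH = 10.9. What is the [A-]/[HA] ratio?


[A-]/[HA] = 10^(pH - pKa)
= 10^(10.9 - 9.6)
= 19.9526

19.9526


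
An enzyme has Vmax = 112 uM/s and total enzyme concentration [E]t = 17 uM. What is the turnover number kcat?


kcat = Vmax / [E]t
kcat = 112 / 17
kcat = 6.5882 s^-1

6.5882 s^-1


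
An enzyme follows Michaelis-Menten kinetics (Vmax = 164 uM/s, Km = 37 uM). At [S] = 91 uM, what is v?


v = Vmax * [S] / (Km + [S])
v = 164 * 91 / (37 + 91)
v = 116.5938 uM/s

116.5938 uM/s


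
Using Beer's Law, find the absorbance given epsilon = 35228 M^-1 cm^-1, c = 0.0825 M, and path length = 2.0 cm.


A = epsilon * c * l
A = 35228 * 0.0825 * 2.0
A = 5812.62

5812.62


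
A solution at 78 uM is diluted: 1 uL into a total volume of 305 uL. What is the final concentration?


C2 = C1 * V1 / V2
C2 = 78 * 1 / 305
C2 = 0.2557 uM

0.2557 uM


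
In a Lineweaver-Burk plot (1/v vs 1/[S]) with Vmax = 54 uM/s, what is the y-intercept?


y-intercept = 1/Vmax
= 1/54
= 0.0185 s/uM

0.0185 s/uM


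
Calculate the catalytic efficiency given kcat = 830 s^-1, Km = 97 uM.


Catalytic efficiency = kcat / Km
= 830 / 97
= 8.5567 uM^-1*s^-1

8.5567 uM^-1*s^-1


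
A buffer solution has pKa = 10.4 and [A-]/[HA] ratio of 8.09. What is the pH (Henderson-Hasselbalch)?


pH = pKa + log10([A-]/[HA])
pH = 10.4 + log10(8.09)
pH = 11.3079

11.3079


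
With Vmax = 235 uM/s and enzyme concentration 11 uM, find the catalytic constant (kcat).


kcat = Vmax / [E]t
kcat = 235 / 11
kcat = 21.3636 s^-1

21.3636 s^-1


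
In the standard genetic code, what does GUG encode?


Standard genetic code lookup.
Codon GUG -> Val

Val


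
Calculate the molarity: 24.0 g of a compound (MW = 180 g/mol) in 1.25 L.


C = (mass / MW) / volume
C = (24.0 / 180) / 1.25
C = 0.1067 M

0.1067 M


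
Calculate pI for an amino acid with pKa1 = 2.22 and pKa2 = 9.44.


pI = (pKa1 + pKa2) / 2
pI = (2.22 + 9.44) / 2
pI = 5.83

5.83


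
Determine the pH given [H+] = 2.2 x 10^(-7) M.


pH = -log10([H+])
pH = -log10(2.2 x 10^(-7))
pH = 6.6576

6.6576


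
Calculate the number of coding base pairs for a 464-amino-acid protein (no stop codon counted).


Each amino acid = 1 codon = 3 bp
bp = 464 * 3 = 1392 bp

1392 bp


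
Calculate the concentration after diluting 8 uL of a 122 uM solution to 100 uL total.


C2 = C1 * V1 / V2
C2 = 122 * 8 / 100
C2 = 9.76 uM

9.76 uM


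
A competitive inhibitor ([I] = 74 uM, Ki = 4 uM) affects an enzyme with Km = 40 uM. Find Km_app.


Km_app = Km * (1 + [I]/Ki)
Km_app = 40 * (1 + 74/4)
Km_app = 780.0 uM

780.0 uM


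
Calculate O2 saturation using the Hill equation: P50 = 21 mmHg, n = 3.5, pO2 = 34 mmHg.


Y = pO2^n / (P50^n + pO2^n)
Y = 34^3.5 / (21^3.5 + 34^3.5)
Y = 84.38%

84.38%


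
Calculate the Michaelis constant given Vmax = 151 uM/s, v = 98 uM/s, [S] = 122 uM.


Km = [S] * (Vmax - v) / v
Km = 122 * (151 - 98) / 98
Km = 65.9796 uM

65.9796 uM


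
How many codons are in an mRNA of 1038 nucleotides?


codons = nucleotides / 3
codons = 1038 / 3 = 346

346


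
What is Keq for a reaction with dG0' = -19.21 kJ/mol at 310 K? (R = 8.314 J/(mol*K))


Keq = exp(-dG0 * 1000 / (R * T))
Keq = exp(-(-19.21) * 1000 / (8.314 * 310))
Keq = 1725.7568

1725.7568


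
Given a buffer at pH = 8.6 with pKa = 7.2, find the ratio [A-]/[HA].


[A-]/[HA] = 10^(pH - pKa)
= 10^(8.6 - 7.2)
= 25.1189

25.1189


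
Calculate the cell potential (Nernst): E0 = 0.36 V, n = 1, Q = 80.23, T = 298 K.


E = E0 - (RT/nF) * ln(Q)
E = 0.36 - (8.314 * 298 / (1 * 96485)) * ln(80.23)
E = 0.2474 V

0.2474 V


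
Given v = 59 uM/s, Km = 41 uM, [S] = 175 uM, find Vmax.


Vmax = v * (Km + [S]) / [S]
Vmax = 59 * (41 + 175) / 175
Vmax = 72.8229 uM/s

72.8229 uM/s


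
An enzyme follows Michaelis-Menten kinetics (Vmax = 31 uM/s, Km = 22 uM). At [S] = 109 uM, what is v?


v = Vmax * [S] / (Km + [S])
v = 31 * 109 / (22 + 109)
v = 25.7939 uM/s

25.7939 uM/s


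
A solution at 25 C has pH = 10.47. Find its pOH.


pOH = 14 - pH
pOH = 14 - 10.47
pOH = 3.53

3.53


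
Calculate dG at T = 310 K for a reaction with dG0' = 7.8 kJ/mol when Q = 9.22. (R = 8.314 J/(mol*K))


dG = dG0' + RT * ln(Q) / 1000
dG = 7.8 + 8.314 * 310 * ln(9.22) / 1000
dG = 13.5252 kJ/mol

13.5252 kJ/mol


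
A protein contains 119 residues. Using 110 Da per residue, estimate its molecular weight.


MW = n_residues * 110 Da
MW = 119 * 110
MW = 13090 Da

13090 Da


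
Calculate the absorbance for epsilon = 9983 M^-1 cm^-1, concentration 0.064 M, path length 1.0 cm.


A = epsilon * c * l
A = 9983 * 0.064 * 1.0
A = 638.912

638.912


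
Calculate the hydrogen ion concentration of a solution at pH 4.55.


[H+] = 10^(-pH)
[H+] = 10^(-4.55)
[H+] = 2.818e-05 M

2.818e-05 M


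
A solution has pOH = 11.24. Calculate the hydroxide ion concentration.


[OH-] = 10^(-pOH)
[OH-] = 10^(-11.24)
[OH-] = 5.754e-12 M

5.754e-12 M


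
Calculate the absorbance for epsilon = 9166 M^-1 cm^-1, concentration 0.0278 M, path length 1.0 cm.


A = epsilon * c * l
A = 9166 * 0.0278 * 1.0
A = 254.8148

254.8148


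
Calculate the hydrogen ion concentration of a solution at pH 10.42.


[H+] = 10^(-pH)
[H+] = 10^(-10.42)
[H+] = 3.802e-11 M

3.802e-11 M


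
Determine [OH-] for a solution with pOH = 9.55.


[OH-] = 10^(-pOH)
[OH-] = 10^(-9.55)
[OH-] = 2.818e-10 M

2.818e-10 M


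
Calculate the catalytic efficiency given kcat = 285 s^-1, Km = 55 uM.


Catalytic efficiency = kcat / Km
= 285 / 55
= 5.1818 uM^-1*s^-1

5.1818 uM^-1*s^-1


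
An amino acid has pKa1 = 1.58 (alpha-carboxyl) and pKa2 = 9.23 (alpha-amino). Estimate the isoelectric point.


pI = (pKa1 + pKa2) / 2
pI = (1.58 + 9.23) / 2
pI = 5.405

5.405


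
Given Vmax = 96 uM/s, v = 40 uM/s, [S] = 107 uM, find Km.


Km = [S] * (Vmax - v) / v
Km = 107 * (96 - 40) / 40
Km = 149.8 uM

149.8 uM


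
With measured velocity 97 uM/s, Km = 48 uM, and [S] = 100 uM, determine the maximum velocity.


Vmax = v * (Km + [S]) / [S]
Vmax = 97 * (48 + 100) / 100
Vmax = 143.56 uM/s

143.56 uM/s


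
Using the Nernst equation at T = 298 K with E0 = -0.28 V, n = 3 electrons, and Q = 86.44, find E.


E = E0 - (RT/nF) * ln(Q)
E = -0.28 - (8.314 * 298 / (3 * 96485)) * ln(86.44)
E = -0.3182 V

-0.3182 V


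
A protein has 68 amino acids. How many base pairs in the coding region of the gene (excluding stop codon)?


Each amino acid = 1 codon = 3 bp
bp = 68 * 3 = 204 bp

204 bp


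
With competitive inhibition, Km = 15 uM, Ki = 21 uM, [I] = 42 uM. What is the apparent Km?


Km_app = Km * (1 + [I]/Ki)
Km_app = 15 * (1 + 42/21)
Km_app = 45.0 uM

45.0 uM


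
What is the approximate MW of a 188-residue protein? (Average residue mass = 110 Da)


MW = n_residues * 110 Da
MW = 188 * 110
MW = 20680 Da

20680 Da


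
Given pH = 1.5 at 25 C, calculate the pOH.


pOH = 14 - pH
pOH = 14 - 1.5
pOH = 12.5

12.5


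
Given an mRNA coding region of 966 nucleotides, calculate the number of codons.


codons = nucleotides / 3
codons = 966 / 3 = 322

322


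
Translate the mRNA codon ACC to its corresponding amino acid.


Standard genetic code lookup.
Codon ACC -> Thr

Thr


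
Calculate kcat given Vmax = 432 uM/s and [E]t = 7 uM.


kcat = Vmax / [E]t
kcat = 432 / 7
kcat = 61.7143 s^-1

61.7143 s^-1


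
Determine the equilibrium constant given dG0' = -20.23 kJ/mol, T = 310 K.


Keq = exp(-dG0 * 1000 / (R * T))
Keq = exp(-(-20.23) * 1000 / (8.314 * 310))
Keq = 2563.6257

2563.6257


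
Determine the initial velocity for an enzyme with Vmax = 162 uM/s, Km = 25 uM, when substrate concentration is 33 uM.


v = Vmax * [S] / (Km + [S])
v = 162 * 33 / (25 + 33)
v = 92.1724 uM/s

92.1724 uM/s


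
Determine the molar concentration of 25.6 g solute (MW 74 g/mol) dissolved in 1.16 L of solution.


C = (mass / MW) / volume
C = (25.6 / 74) / 1.16
C = 0.2982 M

0.2982 M


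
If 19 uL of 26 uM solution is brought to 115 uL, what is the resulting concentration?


C2 = C1 * V1 / V2
C2 = 26 * 19 / 115
C2 = 4.2957 uM

4.2957 uM


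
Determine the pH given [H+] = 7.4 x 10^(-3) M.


pH = -log10([H+])
pH = -log10(7.4 x 10^(-3))
pH = 2.1308

2.1308


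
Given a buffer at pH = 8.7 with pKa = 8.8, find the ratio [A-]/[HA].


[A-]/[HA] = 10^(pH - pKa)
= 10^(8.7 - 8.8)
= 0.7943

0.7943


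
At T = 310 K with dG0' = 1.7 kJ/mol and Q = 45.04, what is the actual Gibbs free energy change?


dG = dG0' + RT * ln(Q) / 1000
dG = 1.7 + 8.314 * 310 * ln(45.04) / 1000
dG = 11.5134 kJ/mol

11.5134 kJ/mol


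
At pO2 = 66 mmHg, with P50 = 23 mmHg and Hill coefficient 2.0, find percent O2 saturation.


Y = pO2^n / (P50^n + pO2^n)
Y = 66^2.0 / (23^2.0 + 66^2.0)
Y = 89.17%

89.17%


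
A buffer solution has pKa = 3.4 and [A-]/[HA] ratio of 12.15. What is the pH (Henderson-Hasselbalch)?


pH = pKa + log10([A-]/[HA])
pH = 3.4 + log10(12.15)
pH = 4.4846

4.4846


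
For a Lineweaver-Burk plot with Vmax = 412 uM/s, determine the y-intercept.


y-intercept = 1/Vmax
= 1/412
= 0.0024 s/uM

0.0024 s/uM


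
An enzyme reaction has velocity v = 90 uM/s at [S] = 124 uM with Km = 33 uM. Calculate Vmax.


Vmax = v * (Km + [S]) / [S]
Vmax = 90 * (33 + 124) / 124
Vmax = 113.9516 uM/s

113.9516 uM/s


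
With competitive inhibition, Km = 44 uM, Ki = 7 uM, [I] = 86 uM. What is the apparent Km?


Km_app = Km * (1 + [I]/Ki)
Km_app = 44 * (1 + 86/7)
Km_app = 584.5714 uM

584.5714 uM


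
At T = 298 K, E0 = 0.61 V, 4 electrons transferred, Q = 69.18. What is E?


E = E0 - (RT/nF) * ln(Q)
E = 0.61 - (8.314 * 298 / (4 * 96485)) * ln(69.18)
E = 0.5828 V

0.5828 V


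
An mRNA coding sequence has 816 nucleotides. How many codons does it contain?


codons = nucleotides / 3
codons = 816 / 3 = 272

272


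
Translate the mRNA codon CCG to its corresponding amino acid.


Standard genetic code lookup.
Codon CCG -> Pro

Pro


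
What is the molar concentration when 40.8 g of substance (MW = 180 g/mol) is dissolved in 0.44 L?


C = (mass / MW) / volume
C = (40.8 / 180) / 0.44
C = 0.5152 M

0.5152 M


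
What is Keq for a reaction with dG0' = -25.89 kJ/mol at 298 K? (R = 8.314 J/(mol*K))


Keq = exp(-dG0 * 1000 / (R * T))
Keq = exp(-(-25.89) * 1000 / (8.314 * 298))
Keq = 34535.6281

34535.6281


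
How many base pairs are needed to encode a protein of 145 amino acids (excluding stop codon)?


Each amino acid = 1 codon = 3 bp
bp = 145 * 3 = 435 bp

435 bp


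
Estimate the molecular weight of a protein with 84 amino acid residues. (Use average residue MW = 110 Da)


MW = n_residues * 110 Da
MW = 84 * 110
MW = 9240 Da

9240 Da


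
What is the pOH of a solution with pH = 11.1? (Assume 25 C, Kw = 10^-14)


pOH = 14 - pH
pOH = 14 - 11.1
pOH = 2.9

2.9


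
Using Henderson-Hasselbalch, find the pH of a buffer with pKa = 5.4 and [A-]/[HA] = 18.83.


pH = pKa + log10([A-]/[HA])
pH = 5.4 + log10(18.83)
pH = 6.6749

6.6749


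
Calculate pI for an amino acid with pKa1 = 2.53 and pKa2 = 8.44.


pI = (pKa1 + pKa2) / 2
pI = (2.53 + 8.44) / 2
pI = 5.485

5.485


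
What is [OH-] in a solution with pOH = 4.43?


[OH-] = 10^(-pOH)
[OH-] = 10^(-4.43)
[OH-] = 3.715e-05 M

3.715e-05 M


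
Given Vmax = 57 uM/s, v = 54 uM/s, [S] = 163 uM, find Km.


Km = [S] * (Vmax - v) / v
Km = 163 * (57 - 54) / 54
Km = 9.0556 uM

9.0556 uM


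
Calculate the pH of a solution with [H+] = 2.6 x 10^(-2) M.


pH = -log10([H+])
pH = -log10(2.6 x 10^(-2))
pH = 1.585

1.585


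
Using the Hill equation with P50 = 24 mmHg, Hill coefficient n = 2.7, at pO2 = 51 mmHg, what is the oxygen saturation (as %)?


Y = pO2^n / (P50^n + pO2^n)
Y = 51^2.7 / (24^2.7 + 51^2.7)
Y = 88.44%

88.44%


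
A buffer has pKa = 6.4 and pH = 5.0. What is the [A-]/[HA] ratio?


[A-]/[HA] = 10^(pH - pKa)
= 10^(5.0 - 6.4)
= 0.0398

0.0398


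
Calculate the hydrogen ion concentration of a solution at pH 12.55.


[H+] = 10^(-pH)
[H+] = 10^(-12.55)
[H+] = 2.818e-13 M

2.818e-13 M


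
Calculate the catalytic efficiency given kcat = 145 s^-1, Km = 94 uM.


Catalytic efficiency = kcat / Km
= 145 / 94
= 1.5426 uM^-1*s^-1

1.5426 uM^-1*s^-1


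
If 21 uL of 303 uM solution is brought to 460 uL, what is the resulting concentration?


C2 = C1 * V1 / V2
C2 = 303 * 21 / 460
C2 = 13.8326 uM

13.8326 uM


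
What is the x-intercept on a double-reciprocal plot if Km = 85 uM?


x-intercept = -1/Km
= -1/85
= -0.0118 1/uM

-0.0118 1/uM


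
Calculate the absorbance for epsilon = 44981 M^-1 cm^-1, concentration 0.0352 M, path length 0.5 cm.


A = epsilon * c * l
A = 44981 * 0.0352 * 0.5
A = 791.6656

791.6656


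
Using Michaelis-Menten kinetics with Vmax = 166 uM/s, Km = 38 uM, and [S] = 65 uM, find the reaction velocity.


v = Vmax * [S] / (Km + [S])
v = 166 * 65 / (38 + 65)
v = 104.7573 uM/s

104.7573 uM/s


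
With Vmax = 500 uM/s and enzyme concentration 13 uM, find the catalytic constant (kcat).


kcat = Vmax / [E]t
kcat = 500 / 13
kcat = 38.4615 s^-1

38.4615 s^-1


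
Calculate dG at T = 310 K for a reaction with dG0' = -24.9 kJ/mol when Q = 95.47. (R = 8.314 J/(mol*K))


dG = dG0' + RT * ln(Q) / 1000
dG = -24.9 + 8.314 * 310 * ln(95.47) / 1000
dG = -13.1504 kJ/mol

-13.1504 kJ/mol


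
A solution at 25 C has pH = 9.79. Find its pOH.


pOH = 14 - pH
pOH = 14 - 9.79
pOH = 4.21

4.21


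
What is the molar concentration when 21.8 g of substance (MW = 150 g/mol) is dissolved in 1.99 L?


C = (mass / MW) / volume
C = (21.8 / 150) / 1.99
C = 0.073 M

0.073 M


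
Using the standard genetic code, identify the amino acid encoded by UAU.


Standard genetic code lookup.
Codon UAU -> Tyr

Tyr


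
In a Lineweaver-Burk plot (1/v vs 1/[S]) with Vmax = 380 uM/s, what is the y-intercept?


y-intercept = 1/Vmax
= 1/380
= 0.0026 s/uM

0.0026 s/uM


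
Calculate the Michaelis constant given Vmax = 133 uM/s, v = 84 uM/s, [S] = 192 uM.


Km = [S] * (Vmax - v) / v
Km = 192 * (133 - 84) / 84
Km = 112.0 uM

112.0 uM


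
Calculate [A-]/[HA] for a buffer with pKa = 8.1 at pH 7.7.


[A-]/[HA] = 10^(pH - pKa)
= 10^(7.7 - 8.1)
= 0.3981

0.3981


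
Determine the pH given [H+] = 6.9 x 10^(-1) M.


pH = -log10([H+])
pH = -log10(6.9 x 10^(-1))
pH = 0.1612

0.1612


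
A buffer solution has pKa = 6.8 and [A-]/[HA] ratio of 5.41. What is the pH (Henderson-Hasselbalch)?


pH = pKa + log10([A-]/[HA])
pH = 6.8 + log10(5.41)
pH = 7.5332

7.5332


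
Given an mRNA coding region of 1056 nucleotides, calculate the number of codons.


codons = nucleotides / 3
codons = 1056 / 3 = 352

352


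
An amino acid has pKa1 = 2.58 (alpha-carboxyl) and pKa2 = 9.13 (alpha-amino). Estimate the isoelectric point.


pI = (pKa1 + pKa2) / 2
pI = (2.58 + 9.13) / 2
pI = 5.855

5.855


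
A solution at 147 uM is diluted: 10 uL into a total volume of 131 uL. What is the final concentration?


C2 = C1 * V1 / V2
C2 = 147 * 10 / 131
C2 = 11.2214 uM

11.2214 uM


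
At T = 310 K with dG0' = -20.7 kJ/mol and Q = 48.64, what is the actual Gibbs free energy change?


dG = dG0' + RT * ln(Q) / 1000
dG = -20.7 + 8.314 * 310 * ln(48.64) / 1000
dG = -10.6885 kJ/mol

-10.6885 kJ/mol


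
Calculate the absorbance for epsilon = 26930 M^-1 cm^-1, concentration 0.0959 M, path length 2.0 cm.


A = epsilon * c * l
A = 26930 * 0.0959 * 2.0
A = 5165.174

5165.174


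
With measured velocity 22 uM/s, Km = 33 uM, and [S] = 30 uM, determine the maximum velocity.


Vmax = v * (Km + [S]) / [S]
Vmax = 22 * (33 + 30) / 30
Vmax = 46.2 uM/s

46.2 uM/s
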